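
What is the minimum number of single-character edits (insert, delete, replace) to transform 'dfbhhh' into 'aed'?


Building DP table for s1='dfbhhh' (len 6) and s2='aed' (len 3):
       a  e  d
    0  1  2  3
  d 1  1  2  2
  f 2  2  2  3
  b 3  3  3  3
  h 4  4  4  4
  h 5  5  5  5
  h 6  6  6  6
Edit distance = dp[6][3] = 6

6


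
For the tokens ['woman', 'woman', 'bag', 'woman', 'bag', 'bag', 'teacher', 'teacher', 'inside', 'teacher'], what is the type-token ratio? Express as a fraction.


Tokens: 10
Unique types: ('bag', 'inside', 'teacher', 'woman') = 4
TTR = 4/10
Simplify: divide both by 2 -> 2/5
TTR = 2/5

2/5


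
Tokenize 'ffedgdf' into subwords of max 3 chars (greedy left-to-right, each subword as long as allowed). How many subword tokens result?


'ffedgdf' has 7 characters.
Chunking with max size 3:
  Chunk 1: 'ffe' (positions 0-2)
  Chunk 2: 'dgd' (positions 3-5)
  Chunk 3: 'f' (positions 6-6)
Total chunks: ceil(7 / 3) = 3

3


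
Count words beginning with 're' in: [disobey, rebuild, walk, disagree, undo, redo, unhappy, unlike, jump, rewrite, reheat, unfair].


Checking each word for prefix 're':
  'disobey' -> no (count: 0)
  'rebuild' -> YES, starts with 're' (count: 1)
  'walk' -> no (count: 1)
  'disagree' -> no (count: 1)
  'undo' -> no (count: 1)
  'redo' -> YES, starts with 're' (count: 2)
  'unhappy' -> no (count: 2)
  'unlike' -> no (count: 2)
  'jump' -> no (count: 2)
  'rewrite' -> YES, starts with 're' (count: 3)
  'reheat' -> YES, starts with 're' (count: 4)
  'unfair' -> no (count: 4)
Total with prefix 're': 4

4


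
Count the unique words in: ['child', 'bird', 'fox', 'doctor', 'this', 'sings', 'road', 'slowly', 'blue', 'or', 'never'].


Listing all tokens and tracking unique types:
  Token 1: 'child' -> NEW (unique so far: 1)
  Token 2: 'bird' -> NEW (unique so far: 2)
  Token 3: 'fox' -> NEW (unique so far: 3)
  Token 4: 'doctor' -> NEW (unique so far: 4)
  Token 5: 'this' -> NEW (unique so far: 5)
  Token 6: 'sings' -> NEW (unique so far: 6)
  Token 7: 'road' -> NEW (unique so far: 7)
  Token 8: 'slowly' -> NEW (unique so far: 8)
  Token 9: 'blue' -> NEW (unique so far: 9)
  Token 10: 'or' -> NEW (unique so far: 10)
  Token 11: 'never' -> NEW (unique so far: 11)
Unique types: ('bird', 'blue', 'child', 'doctor', 'fox', 'never', 'or', 'road', 'sings', 'slowly', 'this')
Vocabulary size: 11

11


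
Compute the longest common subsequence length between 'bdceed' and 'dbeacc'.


DP table for LCS of 'bdceed' and 'dbeacc':
       d  b  e  a  c  c
    0  0  0  0  0  0  0
  b 0  0  1  1  1  1  1
  d 0  1  1  1  1  1  1
  c 0  1  1  1  1  2  2
  e 0  1  1  2  2  2  2
  e 0  1  1  2  2  2  2
  d 0  1  1  2  2  2  2
LCS: 'bc'
LCS length = 2

2


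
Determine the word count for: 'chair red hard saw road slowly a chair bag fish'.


Counting words by splitting on spaces:
  Word 1: 'chair'
  Word 2: 'red'
  Word 3: 'hard'
  Word 4: 'saw'
  Word 5: 'road'
  Word 6: 'slowly'
  Word 7: 'a'
  Word 8: 'chair'
  Word 9: 'bag'
  Word 10: 'fish'
Total words: 10

10


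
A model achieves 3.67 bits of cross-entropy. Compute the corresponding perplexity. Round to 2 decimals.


Perplexity formula: PP = 2^H
H = 3.67
PP = 2^3.67
Decompose: 2^3.67 = 2^3 * 2^0.67
2^3 = 8, 2^0.67 ~ 1.5910730
PP ~ 8 * 1.5910730 = 12.7285840
Rounded to 2 decimals: 12.73

12.73


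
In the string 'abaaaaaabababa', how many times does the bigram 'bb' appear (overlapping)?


Scanning 'abaaaaaabababa' for bigram 'bb':
  Position 0: 'ab' -> no
  Position 1: 'ba' -> no
  Position 2: 'aa' -> no
  Position 3: 'aa' -> no
  Position 4: 'aa' -> no
  Position 5: 'aa' -> no
  Position 6: 'aa' -> no
  Position 7: 'ab' -> no
  Position 8: 'ba' -> no
  Position 9: 'ab' -> no
  Position 10: 'ba' -> no
  Position 11: 'ab' -> no
  Position 12: 'ba' -> no
Total matches: 0

0


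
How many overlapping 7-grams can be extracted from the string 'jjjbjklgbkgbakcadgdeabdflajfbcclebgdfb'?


String 'jjjbjklgbkgbakcadgdeabdflajfbcclebgdfb' has length L = 38.
Number of overlapping n-grams = L - n + 1
Substituting: 38 - 7 + 1 = 32

32


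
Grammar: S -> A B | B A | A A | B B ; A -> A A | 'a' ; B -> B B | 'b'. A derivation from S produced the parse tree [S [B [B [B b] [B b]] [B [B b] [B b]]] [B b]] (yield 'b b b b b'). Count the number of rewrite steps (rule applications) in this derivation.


Every bracketed nonterminal node [X ...] in the tree is produced by exactly one rule application.
Reading the tree off as a leftmost derivation:
  Step 1: S  =>  B B   (applied S -> B B)
  Step 2: B B  =>  B B B   (applied B -> B B)
  Step 3: B B B  =>  B B B B   (applied B -> B B)
  Step 4: B B B B  =>  b B B B   (applied B -> b)
  Step 5: b B B B  =>  b b B B   (applied B -> b)
  Step 6: b b B B  =>  b b B B B   (applied B -> B B)
  Step 7: b b B B B  =>  b b b B B   (applied B -> b)
  Step 8: b b b B B  =>  b b b b B   (applied B -> b)
  Step 9: b b b b B  =>  b b b b b   (applied B -> b)
Final yield: b b b b b
Total rewrite steps: 9

9


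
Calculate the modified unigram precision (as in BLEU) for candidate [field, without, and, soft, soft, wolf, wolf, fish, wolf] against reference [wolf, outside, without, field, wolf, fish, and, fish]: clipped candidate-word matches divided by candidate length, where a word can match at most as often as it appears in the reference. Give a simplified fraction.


Reference word counts: {'and': 1, 'field': 1, 'fish': 2, 'outside': 1, 'without': 1, 'wolf': 2}
Checking each candidate word (with clipping):
  'field' -> in reference (ref count 1, used 1/1) -> match (matches: 1)
  'without' -> in reference (ref count 1, used 1/1) -> match (matches: 2)
  'and' -> in reference (ref count 1, used 1/1) -> match (matches: 3)
  'soft' -> not in reference -> no match (matches: 3)
  'soft' -> not in reference -> no match (matches: 3)
  'wolf' -> in reference (ref count 2, used 1/2) -> match (matches: 4)
  'wolf' -> in reference (ref count 2, used 2/2) -> match (matches: 5)
  'fish' -> in reference (ref count 2, used 1/2) -> match (matches: 6)
  'wolf' -> ref count 2 already used up (2/2) -> clipped, no match (matches: 6)
Clipped matches: 6, Candidate length: 9
Precision = 6/9 = 2/3

2/3


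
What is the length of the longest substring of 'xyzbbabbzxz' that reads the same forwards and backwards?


Scanning 'xyzbbabbzxz' for palindromic substrings.
Substring at positions 2-8: 'zbbabbz'.
Check: reverse('zbbabbz') = 'zbbabbz' -> palindrome confirmed.
Neighbouring characters ('y' / 'x') break symmetry, so it cannot extend further.
No longer palindromic substring exists; longest length = 7

7


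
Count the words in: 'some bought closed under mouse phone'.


Counting words by splitting on spaces:
  Word 1: 'some'
  Word 2: 'bought'
  Word 3: 'closed'
  Word 4: 'under'
  Word 5: 'mouse'
  Word 6: 'phone'
Total words: 6

6


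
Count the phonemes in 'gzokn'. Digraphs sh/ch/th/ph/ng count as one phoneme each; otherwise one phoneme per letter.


Parsing 'gzokn' greedily, digraphs first:
  'g' -> consonant phoneme (phonemes so far: 1)
  'z' -> consonant phoneme (phonemes so far: 2)
  'o' -> vowel phoneme (phonemes so far: 3)
  'k' -> consonant phoneme (phonemes so far: 4)
  'n' -> consonant phoneme (phonemes so far: 5)
Total phonemes: 5

5


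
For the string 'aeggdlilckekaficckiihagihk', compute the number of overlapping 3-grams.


String 'aeggdlilckekaficckiihagihk' has length L = 26.
Number of overlapping n-grams = L - n + 1
Substituting: 26 - 3 + 1 = 24

24


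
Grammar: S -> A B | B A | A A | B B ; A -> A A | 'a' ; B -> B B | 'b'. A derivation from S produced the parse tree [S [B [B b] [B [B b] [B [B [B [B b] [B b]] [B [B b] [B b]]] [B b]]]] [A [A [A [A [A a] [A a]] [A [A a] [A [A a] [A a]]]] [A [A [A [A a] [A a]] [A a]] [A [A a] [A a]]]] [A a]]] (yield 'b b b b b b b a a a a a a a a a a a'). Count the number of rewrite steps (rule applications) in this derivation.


Every bracketed nonterminal node [X ...] in the tree is produced by exactly one rule application.
Reading the tree off as a leftmost derivation:
  Step 1: S  =>  B A   (applied S -> B A)
  Step 2: B A  =>  B B A   (applied B -> B B)
  Step 3: B B A  =>  b B A   (applied B -> b)
  Step 4: b B A  =>  b B B A   (applied B -> B B)
  Step 5: b B B A  =>  b b B A   (applied B -> b)
  Step 6: b b B A  =>  b b B B A   (applied B -> B B)
  Step 7: b b B B A  =>  b b B B B A   (applied B -> B B)
  Step 8: b b B B B A  =>  b b B B B B A   (applied B -> B B)
  Step 9: b b B B B B A  =>  b b b B B B A   (applied B -> b)
  Step 10: b b b B B B A  =>  b b b b B B A   (applied B -> b)
  Step 11: b b b b B B A  =>  b b b b B B B A   (applied B -> B B)
  Step 12: b b b b B B B A  =>  b b b b b B B A   (applied B -> b)
  Step 13: b b b b b B B A  =>  b b b b b b B A   (applied B -> b)
  Step 14: b b b b b b B A  =>  b b b b b b b A   (applied B -> b)
  Step 15: b b b b b b b A  =>  b b b b b b b A A   (applied A -> A A)
  Step 16: b b b b b b b A A  =>  b b b b b b b A A A   (applied A -> A A)
  Step 17: b b b b b b b A A A  =>  b b b b b b b A A A A   (applied A -> A A)
  Step 18: b b b b b b b A A A A  =>  b b b b b b b A A A A A   (applied A -> A A)
  Step 19: b b b b b b b A A A A A  =>  b b b b b b b a A A A A   (applied A -> a)
  Step 20: b b b b b b b a A A A A  =>  b b b b b b b a a A A A   (applied A -> a)
  Step 21: b b b b b b b a a A A A  =>  b b b b b b b a a A A A A   (applied A -> A A)
  Step 22: b b b b b b b a a A A A A  =>  b b b b b b b a a a A A A   (applied A -> a)
  Step 23: b b b b b b b a a a A A A  =>  b b b b b b b a a a A A A A   (applied A -> A A)
  Step 24: b b b b b b b a a a A A A A  =>  b b b b b b b a a a a A A A   (applied A -> a)
  Step 25: b b b b b b b a a a a A A A  =>  b b b b b b b a a a a a A A   (applied A -> a)
  Step 26: b b b b b b b a a a a a A A  =>  b b b b b b b a a a a a A A A   (applied A -> A A)
  Step 27: b b b b b b b a a a a a A A A  =>  b b b b b b b a a a a a A A A A   (applied A -> A A)
  Step 28: b b b b b b b a a a a a A A A A  =>  b b b b b b b a a a a a A A A A A   (applied A -> A A)
  Step 29: b b b b b b b a a a a a A A A A A  =>  b b b b b b b a a a a a a A A A A   (applied A -> a)
  Step 30: b b b b b b b a a a a a a A A A A  =>  b b b b b b b a a a a a a a A A A   (applied A -> a)
  Step 31: b b b b b b b a a a a a a a A A A  =>  b b b b b b b a a a a a a a a A A   (applied A -> a)
  Step 32: b b b b b b b a a a a a a a a A A  =>  b b b b b b b a a a a a a a a A A A   (applied A -> A A)
  Step 33: b b b b b b b a a a a a a a a A A A  =>  b b b b b b b a a a a a a a a a A A   (applied A -> a)
  Step 34: b b b b b b b a a a a a a a a a A A  =>  b b b b b b b a a a a a a a a a a A   (applied A -> a)
  Step 35: b b b b b b b a a a a a a a a a a A  =>  b b b b b b b a a a a a a a a a a a   (applied A -> a)
Final yield: b b b b b b b a a a a a a a a a a a
Total rewrite steps: 35

35


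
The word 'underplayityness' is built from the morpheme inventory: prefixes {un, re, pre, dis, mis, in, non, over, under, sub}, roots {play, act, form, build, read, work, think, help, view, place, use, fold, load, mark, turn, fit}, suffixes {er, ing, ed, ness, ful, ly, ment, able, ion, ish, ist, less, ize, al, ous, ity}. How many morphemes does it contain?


Segmenting 'underplayityness' against the inventory:
  'under' -> prefix (morpheme 1)
  'play' -> root (morpheme 2)
  'ity' -> suffix (morpheme 3)
  'ness' -> suffix (morpheme 4)
Total morphemes: 4

4


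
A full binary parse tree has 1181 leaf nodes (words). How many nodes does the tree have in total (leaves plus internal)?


Leaf nodes (terminals): 1181
Internal nodes = n - 1 = 1181 - 1 = 1180
Total = leaves + internal = 1181 + 1180 = 2361

2361


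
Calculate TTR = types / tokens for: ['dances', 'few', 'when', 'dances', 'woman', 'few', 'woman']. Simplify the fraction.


Tokens: 7
Unique types: ('dances', 'few', 'when', 'woman') = 4
TTR = 4/7
Already in lowest terms.

4/7


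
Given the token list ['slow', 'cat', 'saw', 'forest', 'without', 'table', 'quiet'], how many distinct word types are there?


Listing all tokens and tracking unique types:
  Token 1: 'slow' -> NEW (unique so far: 1)
  Token 2: 'cat' -> NEW (unique so far: 2)
  Token 3: 'saw' -> NEW (unique so far: 3)
  Token 4: 'forest' -> NEW (unique so far: 4)
  Token 5: 'without' -> NEW (unique so far: 5)
  Token 6: 'table' -> NEW (unique so far: 6)
  Token 7: 'quiet' -> NEW (unique so far: 7)
Unique types: ('cat', 'forest', 'quiet', 'saw', 'slow', 'table', 'without')
Vocabulary size: 7

7


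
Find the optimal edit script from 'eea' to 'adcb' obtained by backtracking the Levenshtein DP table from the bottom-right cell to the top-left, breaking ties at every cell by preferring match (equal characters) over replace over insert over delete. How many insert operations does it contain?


Edit distance = 4. Backtracking from cell (3, 4) with preference match > replace > insert > delete,
then listing the resulting alignment 'eea' -> 'adcb' left to right:
  Step 1: insert 'a' [insertion #1]
  Step 2: replace e->d
  Step 3: replace e->c
  Step 4: replace a->b
Total insertions: 1

1


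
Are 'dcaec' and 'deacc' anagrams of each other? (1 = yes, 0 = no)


Sort characters of 'dcaec': 'accde'
Sort characters of 'deacc': 'accde'
Sorted forms match -> they ARE anagrams
Result: 1

1


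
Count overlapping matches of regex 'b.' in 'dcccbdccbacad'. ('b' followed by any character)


Pattern: b. means 'b' followed by any character.
Scanning 'dcccbdccbacad' position-by-position:
  Pos 0: window 'dc' -> no
  Pos 1: window 'cc' -> no
  Pos 2: window 'cc' -> no
  Pos 3: window 'cb' -> no
  Pos 4: window 'bd' -> MATCH
  Pos 5: window 'dc' -> no
  Pos 6: window 'cc' -> no
  Pos 7: window 'cb' -> no
  Pos 8: window 'ba' -> MATCH
  Pos 9: window 'ac' -> no
  Pos 10: window 'ca' -> no
  Pos 11: window 'ad' -> no
  Pos 12: window 'd' -> no
Total matches: 2

2


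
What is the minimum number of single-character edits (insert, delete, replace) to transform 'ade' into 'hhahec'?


Building DP table for s1='ade' (len 3) and s2='hhahec' (len 6):
       h  h  a  h  e  c
    0  1  2  3  4  5  6
  a 1  1  2  2  3  4  5
  d 2  2  2  3  3  4  5
  e 3  3  3  3  4  3  4
Edit distance = dp[3][6] = 4

4


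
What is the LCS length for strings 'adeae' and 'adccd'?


DP table for LCS of 'adeae' and 'adccd':
       a  d  c  c  d
    0  0  0  0  0  0
  a 0  1  1  1  1  1
  d 0  1  2  2  2  2
  e 0  1  2  2  2  2
  a 0  1  2  2  2  2
  e 0  1  2  2  2  2
LCS: 'ad'
LCS length = 2

2


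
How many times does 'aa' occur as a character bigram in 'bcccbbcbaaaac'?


Scanning 'bcccbbcbaaaac' for bigram 'aa':
  Position 0: 'bc' -> no
  Position 1: 'cc' -> no
  Position 2: 'cc' -> no
  Position 3: 'cb' -> no
  Position 4: 'bb' -> no
  Position 5: 'bc' -> no
  Position 6: 'cb' -> no
  Position 7: 'ba' -> no
  Position 8: 'aa' -> MATCH
  Position 9: 'aa' -> MATCH
  Position 10: 'aa' -> MATCH
  Position 11: 'ac' -> no
Total matches: 3

3


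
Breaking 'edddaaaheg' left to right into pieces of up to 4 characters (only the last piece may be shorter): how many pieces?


'edddaaaheg' has 10 characters.
Chunking with max size 4:
  Chunk 1: 'eddd' (positions 0-3)
  Chunk 2: 'aaah' (positions 4-7)
  Chunk 3: 'eg' (positions 8-9)
Total chunks: ceil(10 / 4) = 3

3


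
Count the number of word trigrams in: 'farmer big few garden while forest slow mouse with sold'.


Word trigrams from [10] words:
  Trigram 1: (farmer big few)
  Trigram 2: (big few garden)
  Trigram 3: (few garden while)
  Trigram 4: (garden while forest)
  Trigram 5: (while forest slow)
  Trigram 6: (forest slow mouse)
  Trigram 7: (slow mouse with)
  Trigram 8: (mouse with sold)
Total word trigrams: 10 - 2 = 8

8


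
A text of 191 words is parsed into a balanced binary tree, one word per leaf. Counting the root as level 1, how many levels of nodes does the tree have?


In a balanced binary tree with n leaves the deepest leaf is ceil(log2(n)) edges below the root,
so counting node levels inclusive of root and leaves gives ceil(log2(n)) + 1 levels.
log2(191) = 7.5774
ceil(7.5774) = 8
levels = 8 + 1 = 9

9


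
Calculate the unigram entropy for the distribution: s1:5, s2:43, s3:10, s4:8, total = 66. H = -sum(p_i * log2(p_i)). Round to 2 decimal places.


Computing entropy H = -sum(p_i * log2(p_i)):
  s1: p = 5/66 = 0.0758, -p*log2(p) = 0.2820
  s2: p = 43/66 = 0.6515, -p*log2(p) = 0.4027
  s3: p = 10/66 = 0.1515, -p*log2(p) = 0.4125
  s4: p = 8/66 = 0.1212, -p*log2(p) = 0.3690
H = sum of terms = 1.4662
Rounded to 2 decimals: 1.47

1.47


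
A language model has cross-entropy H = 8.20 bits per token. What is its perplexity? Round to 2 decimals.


Perplexity formula: PP = 2^H
H = 8.20
PP = 2^8.20
Decompose: 2^8.20 = 2^8 * 2^0.20
2^8 = 256, 2^0.20 ~ 1.1486984
PP ~ 256 * 1.1486984 = 294.0667904
Rounded to 2 decimals: 294.07

294.07


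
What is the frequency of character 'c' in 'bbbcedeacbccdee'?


Scanning 'bbbcedeacbccdee' for 'c':
  Position 3: 'c' -> MATCH (count: 1)
  Position 8: 'c' -> MATCH (count: 2)
  Position 10: 'c' -> MATCH (count: 3)
  Position 11: 'c' -> MATCH (count: 4)
Total occurrences of 'c': 4

4


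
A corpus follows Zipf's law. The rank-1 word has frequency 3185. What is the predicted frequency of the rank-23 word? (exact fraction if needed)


Zipf's law: freq(rank) = f1 / rank
f1 = 3185, rank = 23
freq = 3185 / 23
GCD(3185, 23) = 1
Simplified: 3185/23

3185/23


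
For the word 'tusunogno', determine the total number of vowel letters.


Scanning each character of 'tusunogno':
  Position 1: 't' -> consonant (running count: 0)
  Position 2: 'u' -> vowel (running count: 1)
  Position 3: 's' -> consonant (running count: 1)
  Position 4: 'u' -> vowel (running count: 2)
  Position 5: 'n' -> consonant (running count: 2)
  Position 6: 'o' -> vowel (running count: 3)
  Position 7: 'g' -> consonant (running count: 3)
  Position 8: 'n' -> consonant (running count: 3)
  Position 9: 'o' -> vowel (running count: 4)
Total vowels: 4

4


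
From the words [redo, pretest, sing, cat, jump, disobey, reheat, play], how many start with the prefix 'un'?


Checking each word for prefix 'un':
  'redo' -> no (count: 0)
  'pretest' -> no (count: 0)
  'sing' -> no (count: 0)
  'cat' -> no (count: 0)
  'jump' -> no (count: 0)
  'disobey' -> no (count: 0)
  'reheat' -> no (count: 0)
  'play' -> no (count: 0)
Total with prefix 'un': 0

0


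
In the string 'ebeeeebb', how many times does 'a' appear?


Scanning 'ebeeeebb' for 'a':
  No matches found.
Total occurrences of 'a': 0

0


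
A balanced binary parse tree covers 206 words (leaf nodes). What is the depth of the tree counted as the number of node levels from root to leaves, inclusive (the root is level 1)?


In a balanced binary tree with n leaves the deepest leaf is ceil(log2(n)) edges below the root,
so counting node levels inclusive of root and leaves gives ceil(log2(n)) + 1 levels.
log2(206) = 7.6865
ceil(7.6865) = 8
levels = 8 + 1 = 9

9


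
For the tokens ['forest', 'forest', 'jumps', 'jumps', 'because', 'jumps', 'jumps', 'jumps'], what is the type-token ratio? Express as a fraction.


Tokens: 8
Unique types: ('because', 'forest', 'jumps') = 3
TTR = 3/8
Already in lowest terms.

3/8


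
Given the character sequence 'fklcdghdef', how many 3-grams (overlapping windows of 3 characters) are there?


String 'fklcdghdef' has length L = 10.
Number of overlapping n-grams = L - n + 1
Substituting: 10 - 3 + 1 = 8

8


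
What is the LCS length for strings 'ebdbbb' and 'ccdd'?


DP table for LCS of 'ebdbbb' and 'ccdd':
       c  c  d  d
    0  0  0  0  0
  e 0  0  0  0  0
  b 0  0  0  0  0
  d 0  0  0  1  1
  b 0  0  0  1  1
  b 0  0  0  1  1
  b 0  0  0  1  1
LCS: 'd'
LCS length = 1

1


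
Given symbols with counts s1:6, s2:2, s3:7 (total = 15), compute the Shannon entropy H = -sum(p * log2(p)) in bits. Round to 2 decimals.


Computing entropy H = -sum(p_i * log2(p_i)):
  s1: p = 6/15 = 0.4000, -p*log2(p) = 0.5288
  s2: p = 2/15 = 0.1333, -p*log2(p) = 0.3876
  s3: p = 7/15 = 0.4667, -p*log2(p) = 0.5131
H = sum of terms = 1.4295
Rounded to 2 decimals: 1.43

1.43


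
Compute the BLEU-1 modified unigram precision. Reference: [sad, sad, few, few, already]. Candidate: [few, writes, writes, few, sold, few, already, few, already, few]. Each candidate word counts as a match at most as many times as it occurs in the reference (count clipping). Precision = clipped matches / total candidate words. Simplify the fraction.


Reference word counts: {'already': 1, 'few': 2, 'sad': 2}
Checking each candidate word (with clipping):
  'few' -> in reference (ref count 2, used 1/2) -> match (matches: 1)
  'writes' -> not in reference -> no match (matches: 1)
  'writes' -> not in reference -> no match (matches: 1)
  'few' -> in reference (ref count 2, used 2/2) -> match (matches: 2)
  'sold' -> not in reference -> no match (matches: 2)
  'few' -> ref count 2 already used up (2/2) -> clipped, no match (matches: 2)
  'already' -> in reference (ref count 1, used 1/1) -> match (matches: 3)
  'few' -> ref count 2 already used up (2/2) -> clipped, no match (matches: 3)
  'already' -> ref count 1 already used up (1/1) -> clipped, no match (matches: 3)
  'few' -> ref count 2 already used up (2/2) -> clipped, no match (matches: 3)
Clipped matches: 3, Candidate length: 10
Precision = 3/10

3/10


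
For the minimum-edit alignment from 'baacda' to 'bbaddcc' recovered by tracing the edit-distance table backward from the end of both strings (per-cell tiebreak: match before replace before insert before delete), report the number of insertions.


Edit distance = 4. Backtracking from cell (6, 7) with preference match > replace > insert > delete,
then listing the resulting alignment 'baacda' -> 'bbaddcc' left to right:
  Step 1: keep 'b'
  Step 2: replace a->b
  Step 3: keep 'a'
  Step 4: replace c->d
  Step 5: keep 'd'
  Step 6: insert 'c' [insertion #1]
  Step 7: replace a->c
Total insertions: 1

1


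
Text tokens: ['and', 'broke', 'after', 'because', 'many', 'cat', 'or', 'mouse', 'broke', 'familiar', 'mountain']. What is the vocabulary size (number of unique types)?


Listing all tokens and tracking unique types:
  Token 1: 'and' -> NEW (unique so far: 1)
  Token 2: 'broke' -> NEW (unique so far: 2)
  Token 3: 'after' -> NEW (unique so far: 3)
  Token 4: 'because' -> NEW (unique so far: 4)
  Token 5: 'many' -> NEW (unique so far: 5)
  Token 6: 'cat' -> NEW (unique so far: 6)
  Token 7: 'or' -> NEW (unique so far: 7)
  Token 8: 'mouse' -> NEW (unique so far: 8)
  Token 9: 'broke' -> duplicate (unique so far: 8)
  Token 10: 'familiar' -> NEW (unique so far: 9)
  Token 11: 'mountain' -> NEW (unique so far: 10)
Unique types: ('after', 'and', 'because', 'broke', 'cat', 'familiar', 'many', 'mountain', 'mouse', 'or')
Vocabulary size: 10

10


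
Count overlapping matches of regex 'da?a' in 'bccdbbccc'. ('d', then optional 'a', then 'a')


Pattern: da?a means 'd', then optional 'a', then 'a'.
Scanning 'bccdbbccc' position-by-position:
  Pos 0: window 'bcc' -> no
  Pos 1: window 'ccd' -> no
  Pos 2: window 'cdb' -> no
  Pos 3: window 'dbb' -> no
  Pos 4: window 'bbc' -> no
  Pos 5: window 'bcc' -> no
  Pos 6: window 'ccc' -> no
  Pos 7: window 'cc' -> no
  Pos 8: window 'c' -> no
Total matches: 0

0


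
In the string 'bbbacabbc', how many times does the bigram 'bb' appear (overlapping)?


Scanning 'bbbacabbc' for bigram 'bb':
  Position 0: 'bb' -> MATCH
  Position 1: 'bb' -> MATCH
  Position 2: 'ba' -> no
  Position 3: 'ac' -> no
  Position 4: 'ca' -> no
  Position 5: 'ab' -> no
  Position 6: 'bb' -> MATCH
  Position 7: 'bc' -> no
Total matches: 3

3


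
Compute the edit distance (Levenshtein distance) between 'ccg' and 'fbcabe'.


Building DP table for s1='ccg' (len 3) and s2='fbcabe' (len 6):
       f  b  c  a  b  e
    0  1  2  3  4  5  6
  c 1  1  2  2  3  4  5
  c 2  2  2  2  3  4  5
  g 3  3  3  3  3  4  5
Edit distance = dp[3][6] = 5

5


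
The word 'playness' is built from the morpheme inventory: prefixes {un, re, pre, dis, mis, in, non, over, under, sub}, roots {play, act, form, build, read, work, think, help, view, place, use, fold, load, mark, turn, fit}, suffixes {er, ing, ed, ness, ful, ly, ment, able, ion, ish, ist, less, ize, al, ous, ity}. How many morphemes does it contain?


Segmenting 'playness' against the inventory:
  'play' -> root (morpheme 1)
  'ness' -> suffix (morpheme 2)
Total morphemes: 2

2


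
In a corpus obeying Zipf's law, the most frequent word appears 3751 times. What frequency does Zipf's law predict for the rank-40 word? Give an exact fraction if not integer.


Zipf's law: freq(rank) = f1 / rank
f1 = 3751, rank = 40
freq = 3751 / 40
GCD(3751, 40) = 1
Simplified: 3751/40

3751/40


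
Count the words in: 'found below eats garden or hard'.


Counting words by splitting on spaces:
  Word 1: 'found'
  Word 2: 'below'
  Word 3: 'eats'
  Word 4: 'garden'
  Word 5: 'or'
  Word 6: 'hard'
Total words: 6

6


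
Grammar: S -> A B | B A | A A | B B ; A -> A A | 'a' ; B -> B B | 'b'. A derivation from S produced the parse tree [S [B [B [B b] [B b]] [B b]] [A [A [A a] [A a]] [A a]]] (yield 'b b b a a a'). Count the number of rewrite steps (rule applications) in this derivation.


Every bracketed nonterminal node [X ...] in the tree is produced by exactly one rule application.
Reading the tree off as a leftmost derivation:
  Step 1: S  =>  B A   (applied S -> B A)
  Step 2: B A  =>  B B A   (applied B -> B B)
  Step 3: B B A  =>  B B B A   (applied B -> B B)
  Step 4: B B B A  =>  b B B A   (applied B -> b)
  Step 5: b B B A  =>  b b B A   (applied B -> b)
  Step 6: b b B A  =>  b b b A   (applied B -> b)
  Step 7: b b b A  =>  b b b A A   (applied A -> A A)
  Step 8: b b b A A  =>  b b b A A A   (applied A -> A A)
  Step 9: b b b A A A  =>  b b b a A A   (applied A -> a)
  Step 10: b b b a A A  =>  b b b a a A   (applied A -> a)
  Step 11: b b b a a A  =>  b b b a a a   (applied A -> a)
Final yield: b b b a a a
Total rewrite steps: 11

11


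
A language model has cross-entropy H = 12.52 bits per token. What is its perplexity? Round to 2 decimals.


Perplexity formula: PP = 2^H
H = 12.52
PP = 2^12.52
Decompose: 2^12.52 = 2^12 * 2^0.52
2^12 = 4096, 2^0.52 ~ 1.4339552
PP ~ 4096 * 1.4339552 = 5873.4804992
Rounded to 2 decimals: 5873.48

5873.48


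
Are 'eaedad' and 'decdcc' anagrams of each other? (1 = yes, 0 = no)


Sort characters of 'eaedad': 'aaddee'
Sort characters of 'decdcc': 'cccdde'
Sorted forms differ -> they are NOT anagrams
Result: 0

0


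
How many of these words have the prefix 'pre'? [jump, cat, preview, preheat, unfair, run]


Checking each word for prefix 'pre':
  'jump' -> no (count: 0)
  'cat' -> no (count: 0)
  'preview' -> YES, starts with 'pre' (count: 1)
  'preheat' -> YES, starts with 'pre' (count: 2)
  'unfair' -> no (count: 2)
  'run' -> no (count: 2)
Total with prefix 'pre': 2

2


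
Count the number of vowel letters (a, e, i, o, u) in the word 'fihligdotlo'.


Scanning each character of 'fihligdotlo':
  Position 1: 'f' -> consonant (running count: 0)
  Position 2: 'i' -> vowel (running count: 1)
  Position 3: 'h' -> consonant (running count: 1)
  Position 4: 'l' -> consonant (running count: 1)
  Position 5: 'i' -> vowel (running count: 2)
  Position 6: 'g' -> consonant (running count: 2)
  Position 7: 'd' -> consonant (running count: 2)
  Position 8: 'o' -> vowel (running count: 3)
  Position 9: 't' -> consonant (running count: 3)
  Position 10: 'l' -> consonant (running count: 3)
  Position 11: 'o' -> vowel (running count: 4)
Total vowels: 4

4


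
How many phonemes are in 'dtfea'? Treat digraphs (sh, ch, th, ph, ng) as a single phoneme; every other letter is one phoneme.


Parsing 'dtfea' greedily, digraphs first:
  'd' -> consonant phoneme (phonemes so far: 1)
  't' -> consonant phoneme (phonemes so far: 2)
  'f' -> consonant phoneme (phonemes so far: 3)
  'e' -> vowel phoneme (phonemes so far: 4)
  'a' -> vowel phoneme (phonemes so far: 5)
Total phonemes: 5

5


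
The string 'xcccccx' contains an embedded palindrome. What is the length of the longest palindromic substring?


Scanning 'xcccccx' for palindromic substrings.
Substring at positions 0-6: 'xcccccx'.
Check: reverse('xcccccx') = 'xcccccx' -> palindrome confirmed.
No longer palindromic substring exists; longest length = 7

7


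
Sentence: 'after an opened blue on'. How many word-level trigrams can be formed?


Word trigrams from [5] words:
  Trigram 1: (after an opened)
  Trigram 2: (an opened blue)
  Trigram 3: (opened blue on)
Total word trigrams: 5 - 2 = 3

3


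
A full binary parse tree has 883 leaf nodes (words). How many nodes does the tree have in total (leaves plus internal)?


Leaf nodes (terminals): 883
Internal nodes = n - 1 = 883 - 1 = 882
Total = leaves + internal = 883 + 882 = 1765

1765


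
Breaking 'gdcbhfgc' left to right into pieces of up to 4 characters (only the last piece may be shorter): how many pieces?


'gdcbhfgc' has 8 characters.
Chunking with max size 4:
  Chunk 1: 'gdcb' (positions 0-3)
  Chunk 2: 'hfgc' (positions 4-7)
Total chunks: ceil(8 / 4) = 2

2


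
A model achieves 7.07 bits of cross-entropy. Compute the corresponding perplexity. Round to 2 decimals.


Perplexity formula: PP = 2^H
H = 7.07
PP = 2^7.07
Decompose: 2^7.07 = 2^7 * 2^0.07
2^7 = 128, 2^0.07 ~ 1.0497167
PP ~ 128 * 1.0497167 = 134.3637376
Rounded to 2 decimals: 134.36

134.36


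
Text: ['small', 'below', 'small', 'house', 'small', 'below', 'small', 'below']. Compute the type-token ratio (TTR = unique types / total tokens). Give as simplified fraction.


Tokens: 8
Unique types: ('below', 'house', 'small') = 3
TTR = 3/8
Already in lowest terms.

3/8


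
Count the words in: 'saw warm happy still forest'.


Counting words by splitting on spaces:
  Word 1: 'saw'
  Word 2: 'warm'
  Word 3: 'happy'
  Word 4: 'still'
  Word 5: 'forest'
Total words: 5

5


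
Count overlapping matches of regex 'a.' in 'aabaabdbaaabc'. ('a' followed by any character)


Pattern: a. means 'a' followed by any character.
Scanning 'aabaabdbaaabc' position-by-position:
  Pos 0: window 'aa' -> MATCH
  Pos 1: window 'ab' -> MATCH
  Pos 2: window 'ba' -> no
  Pos 3: window 'aa' -> MATCH
  Pos 4: window 'ab' -> MATCH
  Pos 5: window 'bd' -> no
  Pos 6: window 'db' -> no
  Pos 7: window 'ba' -> no
  Pos 8: window 'aa' -> MATCH
  Pos 9: window 'aa' -> MATCH
  Pos 10: window 'ab' -> MATCH
  Pos 11: window 'bc' -> no
  Pos 12: window 'c' -> no
Total matches: 7

7


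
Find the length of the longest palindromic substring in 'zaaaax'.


Scanning 'zaaaax' for palindromic substrings.
Substring at positions 1-4: 'aaaa'.
Check: reverse('aaaa') = 'aaaa' -> palindrome confirmed.
Neighbouring characters ('z' / 'x') break symmetry, so it cannot extend further.
No longer palindromic substring exists; longest length = 4

4


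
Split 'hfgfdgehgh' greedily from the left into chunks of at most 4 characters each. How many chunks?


'hfgfdgehgh' has 10 characters.
Chunking with max size 4:
  Chunk 1: 'hfgf' (positions 0-3)
  Chunk 2: 'dgeh' (positions 4-7)
  Chunk 3: 'gh' (positions 8-9)
Total chunks: ceil(10 / 4) = 3

3


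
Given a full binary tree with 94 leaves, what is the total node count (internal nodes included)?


Leaf nodes (terminals): 94
Internal nodes = n - 1 = 94 - 1 = 93
Total = leaves + internal = 94 + 93 = 187

187


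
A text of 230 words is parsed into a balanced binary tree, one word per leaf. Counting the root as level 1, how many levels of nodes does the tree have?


In a balanced binary tree with n leaves the deepest leaf is ceil(log2(n)) edges below the root,
so counting node levels inclusive of root and leaves gives ceil(log2(n)) + 1 levels.
log2(230) = 7.8455
ceil(7.8455) = 8
levels = 8 + 1 = 9

9


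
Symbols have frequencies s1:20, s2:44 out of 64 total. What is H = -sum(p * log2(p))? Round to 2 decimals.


Computing entropy H = -sum(p_i * log2(p_i)):
  s1: p = 20/64 = 0.3125, -p*log2(p) = 0.5244
  s2: p = 44/64 = 0.6875, -p*log2(p) = 0.3716
H = sum of terms = 0.8960
Rounded to 2 decimals: 0.90

0.90


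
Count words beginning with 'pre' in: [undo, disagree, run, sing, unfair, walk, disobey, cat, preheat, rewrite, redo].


Checking each word for prefix 'pre':
  'undo' -> no (count: 0)
  'disagree' -> no (count: 0)
  'run' -> no (count: 0)
  'sing' -> no (count: 0)
  'unfair' -> no (count: 0)
  'walk' -> no (count: 0)
  'disobey' -> no (count: 0)
  'cat' -> no (count: 0)
  'preheat' -> YES, starts with 'pre' (count: 1)
  'rewrite' -> no (count: 1)
  'redo' -> no (count: 1)
Total with prefix 'pre': 1

1


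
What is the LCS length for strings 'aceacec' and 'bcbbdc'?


DP table for LCS of 'aceacec' and 'bcbbdc':
       b  c  b  b  d  c
    0  0  0  0  0  0  0
  a 0  0  0  0  0  0  0
  c 0  0  1  1  1  1  1
  e 0  0  1  1  1  1  1
  a 0  0  1  1  1  1  1
  c 0  0  1  1  1  1  2
  e 0  0  1  1  1  1  2
  c 0  0  1  1  1  1  2
LCS: 'cc'
LCS length = 2

2


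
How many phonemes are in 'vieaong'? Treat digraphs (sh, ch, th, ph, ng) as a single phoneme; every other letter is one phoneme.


Parsing 'vieaong' greedily, digraphs first:
  'v' -> consonant phoneme (phonemes so far: 1)
  'i' -> vowel phoneme (phonemes so far: 2)
  'e' -> vowel phoneme (phonemes so far: 3)
  'a' -> vowel phoneme (phonemes so far: 4)
  'o' -> vowel phoneme (phonemes so far: 5)
  'ng' -> digraph (1 consonant phoneme) (phonemes so far: 6)
Total phonemes: 6

6


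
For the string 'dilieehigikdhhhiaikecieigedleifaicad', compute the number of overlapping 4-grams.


String 'dilieehigikdhhhiaikecieigedleifaicad' has length L = 36.
Number of overlapping n-grams = L - n + 1
Substituting: 36 - 4 + 1 = 33

33


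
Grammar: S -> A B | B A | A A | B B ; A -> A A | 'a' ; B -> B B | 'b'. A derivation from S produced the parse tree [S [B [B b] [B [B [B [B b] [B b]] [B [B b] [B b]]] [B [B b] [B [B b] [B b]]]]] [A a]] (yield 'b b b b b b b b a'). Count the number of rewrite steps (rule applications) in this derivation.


Every bracketed nonterminal node [X ...] in the tree is produced by exactly one rule application.
Reading the tree off as a leftmost derivation:
  Step 1: S  =>  B A   (applied S -> B A)
  Step 2: B A  =>  B B A   (applied B -> B B)
  Step 3: B B A  =>  b B A   (applied B -> b)
  Step 4: b B A  =>  b B B A   (applied B -> B B)
  Step 5: b B B A  =>  b B B B A   (applied B -> B B)
  Step 6: b B B B A  =>  b B B B B A   (applied B -> B B)
  Step 7: b B B B B A  =>  b b B B B A   (applied B -> b)
  Step 8: b b B B B A  =>  b b b B B A   (applied B -> b)
  Step 9: b b b B B A  =>  b b b B B B A   (applied B -> B B)
  Step 10: b b b B B B A  =>  b b b b B B A   (applied B -> b)
  Step 11: b b b b B B A  =>  b b b b b B A   (applied B -> b)
  Step 12: b b b b b B A  =>  b b b b b B B A   (applied B -> B B)
  Step 13: b b b b b B B A  =>  b b b b b b B A   (applied B -> b)
  Step 14: b b b b b b B A  =>  b b b b b b B B A   (applied B -> B B)
  Step 15: b b b b b b B B A  =>  b b b b b b b B A   (applied B -> b)
  Step 16: b b b b b b b B A  =>  b b b b b b b b A   (applied B -> b)
  Step 17: b b b b b b b b A  =>  b b b b b b b b a   (applied A -> a)
Final yield: b b b b b b b b a
Total rewrite steps: 17

17


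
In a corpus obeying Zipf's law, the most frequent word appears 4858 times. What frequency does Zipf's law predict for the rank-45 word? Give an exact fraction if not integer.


Zipf's law: freq(rank) = f1 / rank
f1 = 4858, rank = 45
freq = 4858 / 45
GCD(4858, 45) = 1
Simplified: 4858/45

4858/45


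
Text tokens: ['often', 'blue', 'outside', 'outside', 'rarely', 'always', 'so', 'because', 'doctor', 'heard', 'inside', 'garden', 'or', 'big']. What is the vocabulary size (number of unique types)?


Listing all tokens and tracking unique types:
  Token 1: 'often' -> NEW (unique so far: 1)
  Token 2: 'blue' -> NEW (unique so far: 2)
  Token 3: 'outside' -> NEW (unique so far: 3)
  Token 4: 'outside' -> duplicate (unique so far: 3)
  Token 5: 'rarely' -> NEW (unique so far: 4)
  Token 6: 'always' -> NEW (unique so far: 5)
  Token 7: 'so' -> NEW (unique so far: 6)
  Token 8: 'because' -> NEW (unique so far: 7)
  Token 9: 'doctor' -> NEW (unique so far: 8)
  Token 10: 'heard' -> NEW (unique so far: 9)
  Token 11: 'inside' -> NEW (unique so far: 10)
  Token 12: 'garden' -> NEW (unique so far: 11)
  Token 13: 'or' -> NEW (unique so far: 12)
  Token 14: 'big' -> NEW (unique so far: 13)
Unique types: ('always', 'because', 'big', 'blue', 'doctor', 'garden', 'heard', 'inside', 'often', 'or', 'outside', 'rarely', 'so')
Vocabulary size: 13

13


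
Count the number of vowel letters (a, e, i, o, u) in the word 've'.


Scanning each character of 've':
  Position 1: 'v' -> consonant (running count: 0)
  Position 2: 'e' -> vowel (running count: 1)
Total vowels: 1

1


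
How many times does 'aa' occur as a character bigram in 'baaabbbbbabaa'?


Scanning 'baaabbbbbabaa' for bigram 'aa':
  Position 0: 'ba' -> no
  Position 1: 'aa' -> MATCH
  Position 2: 'aa' -> MATCH
  Position 3: 'ab' -> no
  Position 4: 'bb' -> no
  Position 5: 'bb' -> no
  Position 6: 'bb' -> no
  Position 7: 'bb' -> no
  Position 8: 'ba' -> no
  Position 9: 'ab' -> no
  Position 10: 'ba' -> no
  Position 11: 'aa' -> MATCH
Total matches: 3

3


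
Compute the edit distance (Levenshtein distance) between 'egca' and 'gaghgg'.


Building DP table for s1='egca' (len 4) and s2='gaghgg' (len 6):
       g  a  g  h  g  g
    0  1  2  3  4  5  6
  e 1  1  2  3  4  5  6
  g 2  1  2  2  3  4  5
  c 3  2  2  3  3  4  5
  a 4  3  2  3  4  4  5
Edit distance = dp[4][6] = 5

5


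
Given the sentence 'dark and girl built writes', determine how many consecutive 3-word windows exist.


Word trigrams from [5] words:
  Trigram 1: (dark and girl)
  Trigram 2: (and girl built)
  Trigram 3: (girl built writes)
Total word trigrams: 5 - 2 = 3

3


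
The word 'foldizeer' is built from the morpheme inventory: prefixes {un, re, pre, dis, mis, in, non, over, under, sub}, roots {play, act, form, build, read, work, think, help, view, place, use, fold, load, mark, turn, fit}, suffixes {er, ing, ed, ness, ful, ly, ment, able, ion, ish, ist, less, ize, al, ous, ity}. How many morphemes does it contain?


Segmenting 'foldizeer' against the inventory:
  'fold' -> root (morpheme 1)
  'ize' -> suffix (morpheme 2)
  'er' -> suffix (morpheme 3)
Total morphemes: 3

3


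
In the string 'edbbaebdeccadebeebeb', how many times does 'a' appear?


Scanning 'edbbaebdeccadebeebeb' for 'a':
  Position 4: 'a' -> MATCH (count: 1)
  Position 11: 'a' -> MATCH (count: 2)
Total occurrences of 'a': 2

2


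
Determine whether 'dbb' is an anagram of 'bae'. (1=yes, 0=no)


Sort characters of 'dbb': 'bbd'
Sort characters of 'bae': 'abe'
Sorted forms differ -> they are NOT anagrams
Result: 0

0


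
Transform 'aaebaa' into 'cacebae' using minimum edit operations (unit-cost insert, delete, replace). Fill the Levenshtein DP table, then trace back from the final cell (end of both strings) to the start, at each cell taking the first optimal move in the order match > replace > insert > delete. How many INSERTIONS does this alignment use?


Edit distance = 3. Backtracking from cell (6, 7) with preference match > replace > insert > delete,
then listing the resulting alignment 'aaebaa' -> 'cacebae' left to right:
  Step 1: insert 'c' [insertion #1]
  Step 2: keep 'a'
  Step 3: replace a->c
  Step 4: keep 'e'
  Step 5: keep 'b'
  Step 6: keep 'a'
  Step 7: replace a->e
Total insertions: 1

1


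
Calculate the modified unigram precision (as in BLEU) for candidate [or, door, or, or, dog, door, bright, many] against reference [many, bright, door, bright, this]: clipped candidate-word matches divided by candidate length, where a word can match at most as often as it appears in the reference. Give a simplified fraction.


Reference word counts: {'bright': 2, 'door': 1, 'many': 1, 'this': 1}
Checking each candidate word (with clipping):
  'or' -> not in reference -> no match (matches: 0)
  'door' -> in reference (ref count 1, used 1/1) -> match (matches: 1)
  'or' -> not in reference -> no match (matches: 1)
  'or' -> not in reference -> no match (matches: 1)
  'dog' -> not in reference -> no match (matches: 1)
  'door' -> ref count 1 already used up (1/1) -> clipped, no match (matches: 1)
  'bright' -> in reference (ref count 2, used 1/2) -> match (matches: 2)
  'many' -> in reference (ref count 1, used 1/1) -> match (matches: 3)
Clipped matches: 3, Candidate length: 8
Precision = 3/8

3/8
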